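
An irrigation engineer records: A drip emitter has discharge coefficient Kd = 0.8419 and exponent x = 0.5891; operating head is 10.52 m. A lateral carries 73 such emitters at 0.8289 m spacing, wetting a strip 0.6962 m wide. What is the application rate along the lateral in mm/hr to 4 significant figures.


Approach: apply the emitter equation with a lateral mass balance, q = Kd*h^x; Q = n*q; rate = Q/(n*spacing*width).
Step 1 — single emitter flow (q = Kd*h^x):
  q = 0.8419 * 10.52^0.5891 = 3.36767 L/hr
Step 2 — total lateral flow: Q = 73 * 3.36767 = 245.840 L/hr
Step 3 — wetted area: A = 73 * 0.8289 * 0.6962 = 42.1269 m^2
Step 4 — application rate: Q/A = 245.840/42.1269 = 5.836 mm/hr
Therefore the application rate along the lateral = 5.836 mm/hr.


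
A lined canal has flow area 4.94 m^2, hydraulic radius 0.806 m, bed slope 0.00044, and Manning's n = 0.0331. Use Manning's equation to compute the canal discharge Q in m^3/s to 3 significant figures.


Approach: apply Manning's equation, Q = (1/n)*A*R^(2/3)*S^(1/2).
Q = (1/0.0331) * 4.94 * 0.806^(2/3) * 0.00044^(1/2) = 2.71 m^3/s
Therefore the canal discharge Q = 2.71 m^3/s.


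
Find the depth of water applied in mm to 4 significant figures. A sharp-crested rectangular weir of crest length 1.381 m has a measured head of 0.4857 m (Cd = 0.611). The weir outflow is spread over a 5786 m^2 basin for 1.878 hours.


Approach: apply the rectangular weir equation with a volume-to-depth conversion, Q = (2/3)*Cd*L*sqrt(2g)*H^1.5; d = Q*t/A * 1000.
Step 1 — weir discharge:
  Q = (2/3)*0.611*1.381*sqrt(2*9.81)*0.4857^1.5 = 0.843423 m^3/s
Step 2 — volume: V = 0.843423 * 1.878*3600 = 5702.21 m^3
Step 3 — depth: d = V/A * 1000 = 5702.21/5786 * 1000 = 985.5 mm
Therefore the depth of water applied = 985.5 mm.


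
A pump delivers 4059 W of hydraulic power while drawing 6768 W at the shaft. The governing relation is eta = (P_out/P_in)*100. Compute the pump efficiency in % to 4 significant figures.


eta = (4059 / 6768) * 100 = 59.97 %
Therefore the pump efficiency = 59.97 %.


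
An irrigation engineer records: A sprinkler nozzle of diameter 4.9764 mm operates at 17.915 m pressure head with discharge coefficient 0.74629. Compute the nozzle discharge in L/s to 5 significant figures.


Approach: apply the orifice equation, Q = Cd*A*sqrt(2*g*h), A = pi*(d/2)^2.
A = pi*(4.9764e-3/2)^2 = 1.945004e-05 m^2
Q = 0.74629 * 1.945004e-05 * sqrt(2*9.81*17.915) * 1000 = 0.27214 L/s
Therefore the nozzle discharge = 0.27214 L/s.


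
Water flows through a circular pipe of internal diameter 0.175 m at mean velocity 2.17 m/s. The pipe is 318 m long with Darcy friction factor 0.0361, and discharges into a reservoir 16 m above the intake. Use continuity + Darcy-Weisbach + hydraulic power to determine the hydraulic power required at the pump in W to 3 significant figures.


Approach: apply continuity + Darcy-Weisbach + hydraulic power, Q = A*v; hf = f*(L/D)*(v^2/(2g)); H = static + hf; P = rho*g*Q*H.
Step 1 — flow rate (continuity, Q = A*v):
  A = pi*(0.175/2)^2 = 0.024053 m^2
  Q = 0.024053 * 2.17 = 0.052195 m^3/s
Step 2 — friction head loss (Darcy-Weisbach):
  hf = 0.0361 * (318/0.175) * (2.17^2 / (2*9.81))
  hf = 15.744 m
Step 3 — total head: H = 16 + 15.744 = 31.744 m
Step 4 — hydraulic power (P = rho*g*Q*H):
  P = 1000 * 9.81 * 0.052195 * 31.744 = 16300 W
Therefore the hydraulic power required at the pump = 16300 W.


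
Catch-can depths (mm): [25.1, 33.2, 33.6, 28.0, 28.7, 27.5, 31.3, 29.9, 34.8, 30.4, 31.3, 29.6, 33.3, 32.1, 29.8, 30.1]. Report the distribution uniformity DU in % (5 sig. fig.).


Approach: apply the low-quarter distribution uniformity, DU = (mean of lowest quarter of readings / overall mean)*100.
sorted lowest 4 of 16: [25.1, 27.5, 28.0, 28.7] -> mean = 27.32500 mm
overall mean = 30.54375 mm
DU = (27.32500/30.54375)*100 = 89.462 %
Therefore the distribution uniformity DU = 89.462 %.


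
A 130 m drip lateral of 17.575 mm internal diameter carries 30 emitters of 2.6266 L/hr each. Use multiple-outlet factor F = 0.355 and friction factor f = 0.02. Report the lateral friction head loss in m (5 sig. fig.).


Approach: apply Darcy-Weisbach with the multiple-outlet F-factor, Q = n*q/(3600*1000) m^3/s; v = Q/A; hf = F*f*(L/D)*(v^2/(2g)).
Q = 30*2.6266/(3600*1000) = 2.188833e-05 m^3/s
A = pi*(17.575e-3/2)^2 = 2.425943e-04 m^2, so v = Q/A = 0.09022609 m/s
hf = 0.355*0.02*(130/0.017575)*(0.09022609^2/(2*9.81)) = 0.021791 m
Therefore the lateral friction head loss = 0.021791 m.


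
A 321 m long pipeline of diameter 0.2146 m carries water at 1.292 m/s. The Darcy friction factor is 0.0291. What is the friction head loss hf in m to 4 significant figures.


Approach: apply the Darcy-Weisbach equation, hf = f*(L/D)*(v^2/(2g)).
hf = 0.0291 * (321/0.2146) * (1.292^2 / (2*9.81))
hf = 3.703 m
Therefore the friction head loss hf = 3.703 m.


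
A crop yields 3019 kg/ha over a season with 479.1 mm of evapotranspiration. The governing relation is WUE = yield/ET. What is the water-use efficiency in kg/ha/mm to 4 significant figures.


WUE = 3019 / 479.1 = 6.301 kg/ha/mm
Therefore the water-use efficiency = 6.301 kg/ha/mm.


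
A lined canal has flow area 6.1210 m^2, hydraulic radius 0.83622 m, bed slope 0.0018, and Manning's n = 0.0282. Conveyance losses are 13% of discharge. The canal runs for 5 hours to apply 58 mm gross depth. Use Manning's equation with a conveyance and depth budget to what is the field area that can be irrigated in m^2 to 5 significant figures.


Approach: apply Manning's equation with a conveyance and depth budget, Q = (1/n)*A*R^(2/3)*S^(1/2); Q_field = Q*(1-loss); Area = Q_field*t/(d/1000).
Step 1 — canal discharge (Manning's equation):
  Q = (1/0.0282) * 6.1210 * 0.83622^(2/3) * 0.0018^(1/2) = 8.173785 m^3/s
Step 2 — delivered flow: Q_field = 8.173785*(1 - 13/100) = 7.111193 m^3/s
Step 3 — volume delivered: V = 7.111193 * 5*3600 = 128001.5 m^3
Step 4 — area served: A = V / (depth/1000) = 128001.5 / 0.058 = 2206900 m^2
Therefore the field area that can be irrigated = 2206900 m^2.


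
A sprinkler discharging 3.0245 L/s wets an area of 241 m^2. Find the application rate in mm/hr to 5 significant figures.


Approach: apply the application rate relation, rate = (Q/A)*3600.
rate = (3.0245 / 241) * 3600 = 45.179 mm/hr
Therefore the application rate = 45.179 mm/hr.


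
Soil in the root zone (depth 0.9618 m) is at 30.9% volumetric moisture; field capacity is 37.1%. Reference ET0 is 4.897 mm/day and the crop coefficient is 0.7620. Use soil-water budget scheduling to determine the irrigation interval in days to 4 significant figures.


Approach: apply soil-water budget scheduling, SMD = (FC-theta)/100*depth*1000; ETc = ET0*Kc; interval = SMD/ETc.
Step 1 — soil moisture deficit:
  SMD = (37.1 - 30.9)/100 * 0.9618 * 1000 = 59.6316 mm
Step 2 — daily crop ET (ETc = ET0*Kc):
  ETc = 4.897 * 0.7620 = 3.73151 mm/day
Step 3 — irrigation interval (SMD/ETc):
  interval = 59.6316 / 3.73151 = 15.98 days
Therefore the irrigation interval = 15.98 days.


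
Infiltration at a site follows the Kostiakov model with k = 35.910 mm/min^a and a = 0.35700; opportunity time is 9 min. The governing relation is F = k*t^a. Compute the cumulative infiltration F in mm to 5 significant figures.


F = 35.910 * 9^0.35700 = 78.683 mm
Therefore the cumulative infiltration F = 78.683 mm.


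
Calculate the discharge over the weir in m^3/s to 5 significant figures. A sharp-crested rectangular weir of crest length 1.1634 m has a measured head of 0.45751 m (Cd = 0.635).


Approach: apply the rectangular weir equation, Q = (2/3)*Cd*L*sqrt(2g)*H^1.5.
Q = (2/3)*0.635*1.1634*sqrt(2*9.81)*0.45751^1.5 = 0.67509 m^3/s
Therefore the discharge over the weir = 0.67509 m^3/s.


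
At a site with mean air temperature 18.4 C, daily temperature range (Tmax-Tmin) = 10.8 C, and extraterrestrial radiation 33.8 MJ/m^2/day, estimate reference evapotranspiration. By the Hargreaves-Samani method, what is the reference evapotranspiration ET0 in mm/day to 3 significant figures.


Approach: apply the Hargreaves-Samani method, ET0 = 0.0023*(Tmean+17.8)*sqrt(Tmax-Tmin)*0.408*Ra.
ET0 = 0.0023*(18.4+17.8)*sqrt(10.8)*0.408*33.8 = 3.77 mm/day
Therefore the reference evapotranspiration ET0 = 3.77 mm/day.


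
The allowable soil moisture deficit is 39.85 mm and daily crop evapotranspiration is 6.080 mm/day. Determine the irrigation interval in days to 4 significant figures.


Approach: apply the irrigation interval relation, interval = SMD / ETc.
interval = 39.85 / 6.080 = 6.554 days
Therefore the irrigation interval = 6.554 days.


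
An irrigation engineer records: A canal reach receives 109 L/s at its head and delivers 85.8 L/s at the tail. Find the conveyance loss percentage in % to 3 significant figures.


Approach: apply the conveyance loss ratio, loss% = ((Q_head - Q_tail)/Q_head)*100.
loss = ((109 - 85.8)/109)*100 = 21.3 %
Therefore the conveyance loss percentage = 21.3 %.


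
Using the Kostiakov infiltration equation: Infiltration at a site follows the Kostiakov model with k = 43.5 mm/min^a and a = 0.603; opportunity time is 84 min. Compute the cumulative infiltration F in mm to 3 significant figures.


Approach: apply the Kostiakov infiltration equation, F = k*t^a.
F = 43.5 * 84^0.603 = 629 mm
Therefore the cumulative infiltration F = 629 mm.


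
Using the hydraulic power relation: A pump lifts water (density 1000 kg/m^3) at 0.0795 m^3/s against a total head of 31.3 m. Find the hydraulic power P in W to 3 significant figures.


Approach: apply the hydraulic power relation, P = rho*g*Q*H.
P = 1000 * 9.81 * 0.0795 * 31.3 = 24400 W
Therefore the hydraulic power P = 24400 W.


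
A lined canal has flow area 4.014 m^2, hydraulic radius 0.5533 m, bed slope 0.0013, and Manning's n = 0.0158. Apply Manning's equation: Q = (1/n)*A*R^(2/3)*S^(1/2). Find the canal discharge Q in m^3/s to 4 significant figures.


Q = (1/0.0158) * 4.014 * 0.5533^(2/3) * 0.0013^(1/2) = 6.174 m^3/s
Therefore the canal discharge Q = 6.174 m^3/s.


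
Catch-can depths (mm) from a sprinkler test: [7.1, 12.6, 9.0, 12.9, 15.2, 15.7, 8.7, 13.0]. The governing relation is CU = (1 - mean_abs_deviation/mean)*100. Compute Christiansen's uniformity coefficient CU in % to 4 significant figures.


mean = 11.7750 mm
mean |d_i - mean| = 2.63125 mm
CU = (1 - 2.63125/11.7750)*100 = 77.65 %
Therefore Christiansen's uniformity coefficient CU = 77.65 %.


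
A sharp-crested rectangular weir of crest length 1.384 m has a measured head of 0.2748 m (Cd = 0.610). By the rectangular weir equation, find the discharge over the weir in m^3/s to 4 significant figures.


Approach: apply the rectangular weir equation, Q = (2/3)*Cd*L*sqrt(2g)*H^1.5.
Q = (2/3)*0.610*1.384*sqrt(2*9.81)*0.2748^1.5 = 0.3591 m^3/s
Therefore the discharge over the weir = 0.3591 m^3/s.


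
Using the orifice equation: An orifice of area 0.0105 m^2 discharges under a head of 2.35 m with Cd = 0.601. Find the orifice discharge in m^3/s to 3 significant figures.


Approach: apply the orifice equation, Q = Cd*A*sqrt(2*g*h).
Q = 0.601 * 0.0105 * sqrt(2*9.81*2.35) = 0.0428 m^3/s
Therefore the orifice discharge = 0.0428 m^3/s.


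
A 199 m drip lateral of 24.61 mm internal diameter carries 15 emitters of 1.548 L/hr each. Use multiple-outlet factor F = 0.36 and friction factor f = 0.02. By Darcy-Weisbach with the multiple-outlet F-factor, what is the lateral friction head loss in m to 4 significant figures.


Approach: apply Darcy-Weisbach with the multiple-outlet F-factor, Q = n*q/(3600*1000) m^3/s; v = Q/A; hf = F*f*(L/D)*(v^2/(2g)).
Q = 15*1.548/(3600*1000) = 6.45000e-06 m^3/s
A = pi*(24.61e-3/2)^2 = 4.75678e-04 m^2, so v = Q/A = 0.0135596 m/s
hf = 0.36*0.02*(199/0.02461)*(0.0135596^2/(2*9.81)) = 0.0005456 m
Therefore the lateral friction head loss = 0.0005456 m.


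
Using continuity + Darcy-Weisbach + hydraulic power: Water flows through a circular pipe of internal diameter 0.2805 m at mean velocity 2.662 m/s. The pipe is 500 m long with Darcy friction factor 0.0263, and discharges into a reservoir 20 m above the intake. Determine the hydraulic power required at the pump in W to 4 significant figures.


Approach: apply continuity + Darcy-Weisbach + hydraulic power, Q = A*v; hf = f*(L/D)*(v^2/(2g)); H = static + hf; P = rho*g*Q*H.
Step 1 — flow rate (continuity, Q = A*v):
  A = pi*(0.2805/2)^2 = 0.0617953 m^2
  Q = 0.0617953 * 2.662 = 0.164499 m^3/s
Step 2 — friction head loss (Darcy-Weisbach):
  hf = 0.0263 * (500/0.2805) * (2.662^2 / (2*9.81))
  hf = 16.9321 m
Step 3 — total head: H = 20 + 16.9321 = 36.9321 m
Step 4 — hydraulic power (P = rho*g*Q*H):
  P = 1000 * 9.81 * 0.164499 * 36.9321 = 59600 W
Therefore the hydraulic power required at the pump = 59600 W.


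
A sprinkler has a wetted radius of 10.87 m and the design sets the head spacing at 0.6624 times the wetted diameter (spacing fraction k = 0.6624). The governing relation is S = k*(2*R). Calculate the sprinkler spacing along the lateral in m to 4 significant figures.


S = 0.6624 * (2 * 10.87) = 14.40 m
Therefore the sprinkler spacing along the lateral = 14.40 m.


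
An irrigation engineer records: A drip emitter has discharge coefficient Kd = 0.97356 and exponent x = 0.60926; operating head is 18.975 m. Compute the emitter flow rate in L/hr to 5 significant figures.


Approach: apply the emitter characteristic equation, q = Kd * h^x.
q = 0.97356 * 18.975^0.60926 = 5.8494 L/hr
Therefore the emitter flow rate = 5.8494 L/hr.


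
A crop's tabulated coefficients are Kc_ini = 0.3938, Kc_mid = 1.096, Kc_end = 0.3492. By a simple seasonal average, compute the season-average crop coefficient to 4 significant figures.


Approach: apply a simple seasonal average, Kc_avg = (Kc_ini + Kc_mid + Kc_end)/3.
Kc_avg = (0.3938 + 1.096 + 0.3492)/3 = 0.6130
Therefore the season-average crop coefficient = 0.6130.


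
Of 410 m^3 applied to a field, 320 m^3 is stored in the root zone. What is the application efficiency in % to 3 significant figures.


Approach: apply the application efficiency ratio, Ea = (stored/applied)*100.
Ea = (320/410)*100 = 78.0 %
Therefore the application efficiency = 78.0 %.


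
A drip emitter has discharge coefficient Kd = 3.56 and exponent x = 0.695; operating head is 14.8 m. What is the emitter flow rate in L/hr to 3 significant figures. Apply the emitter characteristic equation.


Approach: apply the emitter characteristic equation, q = Kd * h^x.
q = 3.56 * 14.8^0.695 = 23.2 L/hr
Therefore the emitter flow rate = 23.2 L/hr.


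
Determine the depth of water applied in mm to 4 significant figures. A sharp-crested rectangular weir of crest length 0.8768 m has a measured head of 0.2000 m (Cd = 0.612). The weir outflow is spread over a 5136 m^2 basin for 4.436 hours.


Approach: apply the rectangular weir equation with a volume-to-depth conversion, Q = (2/3)*Cd*L*sqrt(2g)*H^1.5; d = Q*t/A * 1000.
Step 1 — weir discharge:
  Q = (2/3)*0.612*0.8768*sqrt(2*9.81)*0.2000^1.5 = 0.141728 m^3/s
Step 2 — volume: V = 0.141728 * 4.436*3600 = 2263.34 m^3
Step 3 — depth: d = V/A * 1000 = 2263.34/5136 * 1000 = 440.7 mm
Therefore the depth of water applied = 440.7 mm.


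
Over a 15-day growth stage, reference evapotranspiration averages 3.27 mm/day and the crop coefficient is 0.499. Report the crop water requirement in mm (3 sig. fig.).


Approach: apply the crop water requirement relation, CWR = ET0 * Kc * days.
CWR = 3.27 * 0.499 * 15 = 24.5 mm
Therefore the crop water requirement = 24.5 mm.


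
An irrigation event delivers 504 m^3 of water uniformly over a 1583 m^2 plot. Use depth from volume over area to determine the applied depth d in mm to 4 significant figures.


Approach: apply depth from volume over area, d = (V/A)*1000.
d = (504 / 1583) * 1000 = 318.4 mm
Therefore the applied depth d = 318.4 mm.


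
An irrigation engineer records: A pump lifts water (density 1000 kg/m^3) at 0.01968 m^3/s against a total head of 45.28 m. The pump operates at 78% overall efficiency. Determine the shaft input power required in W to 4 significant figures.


Approach: apply hydraulic power then efficiency conversion, P = rho*g*Q*H; P_in = P/eta.
Step 1 — hydraulic power (P = rho*g*Q*H):
  P = 1000 * 9.81 * 0.01968 * 45.28 = 8741.79 W
Step 2 — input power: P_in = P/eta = 8741.79 / 0.78 = 11210 W
Therefore the shaft input power required = 11210 W.


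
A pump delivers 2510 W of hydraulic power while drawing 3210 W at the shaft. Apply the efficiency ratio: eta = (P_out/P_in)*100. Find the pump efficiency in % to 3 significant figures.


eta = (2510 / 3210) * 100 = 78.2 %
Therefore the pump efficiency = 78.2 %.


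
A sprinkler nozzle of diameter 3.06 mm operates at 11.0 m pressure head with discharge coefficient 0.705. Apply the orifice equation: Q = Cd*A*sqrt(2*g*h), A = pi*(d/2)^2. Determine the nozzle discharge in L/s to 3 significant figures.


A = pi*(3.06e-3/2)^2 = 7.3542e-06 m^2
Q = 0.705 * 7.3542e-06 * sqrt(2*9.81*11.0) * 1000 = 0.0762 L/s
Therefore the nozzle discharge = 0.0762 L/s.


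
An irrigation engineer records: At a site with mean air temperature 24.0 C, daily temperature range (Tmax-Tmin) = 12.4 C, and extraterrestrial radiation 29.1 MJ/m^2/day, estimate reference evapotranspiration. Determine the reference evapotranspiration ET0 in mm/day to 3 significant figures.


Approach: apply the Hargreaves-Samani method, ET0 = 0.0023*(Tmean+17.8)*sqrt(Tmax-Tmin)*0.408*Ra.
ET0 = 0.0023*(24.0+17.8)*sqrt(12.4)*0.408*29.1 = 4.02 mm/day
Therefore the reference evapotranspiration ET0 = 4.02 mm/day.


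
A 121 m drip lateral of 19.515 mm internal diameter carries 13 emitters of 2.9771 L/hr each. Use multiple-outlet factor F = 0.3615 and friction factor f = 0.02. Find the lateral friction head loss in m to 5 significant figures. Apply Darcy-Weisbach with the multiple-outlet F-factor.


Approach: apply Darcy-Weisbach with the multiple-outlet F-factor, Q = n*q/(3600*1000) m^3/s; v = Q/A; hf = F*f*(L/D)*(v^2/(2g)).
Q = 13*2.9771/(3600*1000) = 1.075064e-05 m^3/s
A = pi*(19.515e-3/2)^2 = 2.991073e-04 m^2, so v = Q/A = 0.03594242 m/s
hf = 0.3615*0.02*(121/0.019515)*(0.03594242^2/(2*9.81)) = 0.0029517 m
Therefore the lateral friction head loss = 0.0029517 m.


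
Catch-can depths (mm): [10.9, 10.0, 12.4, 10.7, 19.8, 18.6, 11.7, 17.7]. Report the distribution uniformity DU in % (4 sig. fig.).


Approach: apply the low-quarter distribution uniformity, DU = (mean of lowest quarter of readings / overall mean)*100.
sorted lowest 2 of 8: [10.0, 10.7] -> mean = 10.3500 mm
overall mean = 13.9750 mm
DU = (10.3500/13.9750)*100 = 74.06 %
Therefore the distribution uniformity DU = 74.06 %.


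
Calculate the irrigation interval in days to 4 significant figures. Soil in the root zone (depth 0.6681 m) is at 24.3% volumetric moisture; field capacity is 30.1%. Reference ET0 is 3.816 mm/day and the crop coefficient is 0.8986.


Approach: apply soil-water budget scheduling, SMD = (FC-theta)/100*depth*1000; ETc = ET0*Kc; interval = SMD/ETc.
Step 1 — soil moisture deficit:
  SMD = (30.1 - 24.3)/100 * 0.6681 * 1000 = 38.7498 mm
Step 2 — daily crop ET (ETc = ET0*Kc):
  ETc = 3.816 * 0.8986 = 3.42906 mm/day
Step 3 — irrigation interval (SMD/ETc):
  interval = 38.7498 / 3.42906 = 11.30 days
Therefore the irrigation interval = 11.30 days.


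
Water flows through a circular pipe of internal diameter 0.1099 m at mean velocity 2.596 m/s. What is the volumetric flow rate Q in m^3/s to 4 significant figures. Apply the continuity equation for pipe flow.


Approach: apply the continuity equation for pipe flow, Q = A * v with A = pi*(D/2)^2.
A = pi*(0.1099/2)^2 = 0.00948605 m^2
Q = 0.00948605 * 2.596 = 0.02463 m^3/s
Therefore the volumetric flow rate Q = 0.02463 m^3/s.


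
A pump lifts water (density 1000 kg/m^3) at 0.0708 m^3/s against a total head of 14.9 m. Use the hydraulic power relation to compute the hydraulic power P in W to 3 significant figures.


Approach: apply the hydraulic power relation, P = rho*g*Q*H.
P = 1000 * 9.81 * 0.0708 * 14.9 = 10300 W
Therefore the hydraulic power P = 10300 W.


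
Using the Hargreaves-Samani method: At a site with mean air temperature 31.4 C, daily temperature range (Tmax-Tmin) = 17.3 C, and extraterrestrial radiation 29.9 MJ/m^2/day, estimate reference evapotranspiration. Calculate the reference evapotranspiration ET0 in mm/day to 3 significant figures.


Approach: apply the Hargreaves-Samani method, ET0 = 0.0023*(Tmean+17.8)*sqrt(Tmax-Tmin)*0.408*Ra.
ET0 = 0.0023*(31.4+17.8)*sqrt(17.3)*0.408*29.9 = 5.74 mm/day
Therefore the reference evapotranspiration ET0 = 5.74 mm/day.


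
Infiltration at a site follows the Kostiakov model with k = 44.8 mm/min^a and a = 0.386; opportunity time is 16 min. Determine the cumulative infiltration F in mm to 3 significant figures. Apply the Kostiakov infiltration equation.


Approach: apply the Kostiakov infiltration equation, F = k*t^a.
F = 44.8 * 16^0.386 = 131 mm
Therefore the cumulative infiltration F = 131 mm.


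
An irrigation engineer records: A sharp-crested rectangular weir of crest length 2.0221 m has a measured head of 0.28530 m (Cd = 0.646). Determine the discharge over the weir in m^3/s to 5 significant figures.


Approach: apply the rectangular weir equation, Q = (2/3)*Cd*L*sqrt(2g)*H^1.5.
Q = (2/3)*0.646*2.0221*sqrt(2*9.81)*0.28530^1.5 = 0.58782 m^3/s
Therefore the discharge over the weir = 0.58782 m^3/s.


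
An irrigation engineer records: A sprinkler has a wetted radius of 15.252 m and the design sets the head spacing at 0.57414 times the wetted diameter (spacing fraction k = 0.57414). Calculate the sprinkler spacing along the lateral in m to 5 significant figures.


Approach: apply the sprinkler spacing rule (spacing as a fraction of wetted diameter), S = k*(2*R).
S = 0.57414 * (2 * 15.252) = 17.514 m
Therefore the sprinkler spacing along the lateral = 17.514 m.


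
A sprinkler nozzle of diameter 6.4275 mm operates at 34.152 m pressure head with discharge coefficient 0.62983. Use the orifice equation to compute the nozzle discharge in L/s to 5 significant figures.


Approach: apply the orifice equation, Q = Cd*A*sqrt(2*g*h), A = pi*(d/2)^2.
A = pi*(6.4275e-3/2)^2 = 3.244696e-05 m^2
Q = 0.62983 * 3.244696e-05 * sqrt(2*9.81*34.152) * 1000 = 0.52900 L/s
Therefore the nozzle discharge = 0.52900 L/s.


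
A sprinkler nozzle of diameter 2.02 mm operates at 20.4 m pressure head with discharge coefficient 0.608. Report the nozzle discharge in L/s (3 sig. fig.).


Approach: apply the orifice equation, Q = Cd*A*sqrt(2*g*h), A = pi*(d/2)^2.
A = pi*(2.02e-3/2)^2 = 3.2047e-06 m^2
Q = 0.608 * 3.2047e-06 * sqrt(2*9.81*20.4) * 1000 = 0.0390 L/s
Therefore the nozzle discharge = 0.0390 L/s.


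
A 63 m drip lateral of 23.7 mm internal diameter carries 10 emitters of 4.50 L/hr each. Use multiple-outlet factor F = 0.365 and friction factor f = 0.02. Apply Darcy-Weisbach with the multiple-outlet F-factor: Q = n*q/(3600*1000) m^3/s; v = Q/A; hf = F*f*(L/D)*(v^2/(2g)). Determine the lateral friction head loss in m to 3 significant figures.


Q = 10*4.50/(3600*1000) = 1.2500e-05 m^3/s
A = pi*(23.7e-3/2)^2 = 4.4115e-04 m^2, so v = Q/A = 0.028335 m/s
hf = 0.365*0.02*(63/0.0237)*(0.028335^2/(2*9.81)) = 0.000794 m
Therefore the lateral friction head loss = 0.000794 m.


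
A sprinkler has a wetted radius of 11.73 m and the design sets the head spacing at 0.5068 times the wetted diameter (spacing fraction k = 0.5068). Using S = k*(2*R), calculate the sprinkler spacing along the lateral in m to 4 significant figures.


S = 0.5068 * (2 * 11.73) = 11.89 m
Therefore the sprinkler spacing along the lateral = 11.89 m.


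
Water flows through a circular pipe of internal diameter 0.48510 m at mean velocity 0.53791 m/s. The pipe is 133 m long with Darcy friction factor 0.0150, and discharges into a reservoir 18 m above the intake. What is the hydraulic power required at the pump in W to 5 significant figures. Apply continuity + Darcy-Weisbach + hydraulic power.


Approach: apply continuity + Darcy-Weisbach + hydraulic power, Q = A*v; hf = f*(L/D)*(v^2/(2g)); H = static + hf; P = rho*g*Q*H.
Step 1 — flow rate (continuity, Q = A*v):
  A = pi*(0.48510/2)^2 = 0.1848215 m^2
  Q = 0.1848215 * 0.53791 = 0.09941732 m^3/s
Step 2 — friction head loss (Darcy-Weisbach):
  hf = 0.0150 * (133/0.48510) * (0.53791^2 / (2*9.81))
  hf = 0.06065015 m
Step 3 — total head: H = 18 + 0.06065015 = 18.06065 m
Step 4 — hydraulic power (P = rho*g*Q*H):
  P = 1000 * 9.81 * 0.09941732 * 18.06065 = 17614 W
Therefore the hydraulic power required at the pump = 17614 W.


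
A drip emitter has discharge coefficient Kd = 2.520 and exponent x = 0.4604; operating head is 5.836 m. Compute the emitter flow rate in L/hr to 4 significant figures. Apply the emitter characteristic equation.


Approach: apply the emitter characteristic equation, q = Kd * h^x.
q = 2.520 * 5.836^0.4604 = 5.677 L/hr
Therefore the emitter flow rate = 5.677 L/hr.


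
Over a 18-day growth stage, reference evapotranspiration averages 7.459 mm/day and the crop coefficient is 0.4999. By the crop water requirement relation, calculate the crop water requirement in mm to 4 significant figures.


Approach: apply the crop water requirement relation, CWR = ET0 * Kc * days.
CWR = 7.459 * 0.4999 * 18 = 67.12 mm
Therefore the crop water requirement = 67.12 mm.


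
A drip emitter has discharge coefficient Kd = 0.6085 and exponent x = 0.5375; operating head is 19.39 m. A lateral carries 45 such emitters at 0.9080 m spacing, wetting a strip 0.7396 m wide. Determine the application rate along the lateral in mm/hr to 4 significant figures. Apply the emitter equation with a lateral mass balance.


Approach: apply the emitter equation with a lateral mass balance, q = Kd*h^x; Q = n*q; rate = Q/(n*spacing*width).
Step 1 — single emitter flow (q = Kd*h^x):
  q = 0.6085 * 19.39^0.5375 = 2.99456 L/hr
Step 2 — total lateral flow: Q = 45 * 2.99456 = 134.755 L/hr
Step 3 — wetted area: A = 45 * 0.9080 * 0.7396 = 30.2201 m^2
Step 4 — application rate: Q/A = 134.755/30.2201 = 4.459 mm/hr
Therefore the application rate along the lateral = 4.459 mm/hr.


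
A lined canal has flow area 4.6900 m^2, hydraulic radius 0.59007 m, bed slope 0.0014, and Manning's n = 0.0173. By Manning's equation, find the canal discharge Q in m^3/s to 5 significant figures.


Approach: apply Manning's equation, Q = (1/n)*A*R^(2/3)*S^(1/2).
Q = (1/0.0173) * 4.6900 * 0.59007^(2/3) * 0.0014^(1/2) = 7.1361 m^3/s
Therefore the canal discharge Q = 7.1361 m^3/s.


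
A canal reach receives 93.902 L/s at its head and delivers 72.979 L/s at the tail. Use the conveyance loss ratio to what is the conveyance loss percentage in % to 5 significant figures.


Approach: apply the conveyance loss ratio, loss% = ((Q_head - Q_tail)/Q_head)*100.
loss = ((93.902 - 72.979)/93.902)*100 = 22.282 %
Therefore the conveyance loss percentage = 22.282 %.


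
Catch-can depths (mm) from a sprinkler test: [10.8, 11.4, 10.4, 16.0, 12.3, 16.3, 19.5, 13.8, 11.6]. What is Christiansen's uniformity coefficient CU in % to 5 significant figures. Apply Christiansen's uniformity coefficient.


Approach: apply Christiansen's uniformity coefficient, CU = (1 - mean_abs_deviation/mean)*100.
mean = 13.56667 mm
mean |d_i - mean| = 2.518519 mm
CU = (1 - 2.518519/13.56667)*100 = 81.436 %
Therefore Christiansen's uniformity coefficient CU = 81.436 %.


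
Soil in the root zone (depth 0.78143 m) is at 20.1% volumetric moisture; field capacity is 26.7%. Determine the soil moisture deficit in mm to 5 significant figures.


Approach: apply the soil moisture deficit relation, SMD = (FC - theta)/100 * depth * 1000.
SMD = (26.7 - 20.1)/100 * 0.78143 * 1000 = 51.574 mm
Therefore the soil moisture deficit = 51.574 mm.


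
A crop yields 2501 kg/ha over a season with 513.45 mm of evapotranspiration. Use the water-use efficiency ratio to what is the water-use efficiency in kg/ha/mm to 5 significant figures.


Approach: apply the water-use efficiency ratio, WUE = yield/ET.
WUE = 2501 / 513.45 = 4.8710 kg/ha/mm
Therefore the water-use efficiency = 4.8710 kg/ha/mm.


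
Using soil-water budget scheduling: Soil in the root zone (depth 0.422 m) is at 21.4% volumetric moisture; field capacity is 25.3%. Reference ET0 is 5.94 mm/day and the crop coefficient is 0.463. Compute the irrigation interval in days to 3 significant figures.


Approach: apply soil-water budget scheduling, SMD = (FC-theta)/100*depth*1000; ETc = ET0*Kc; interval = SMD/ETc.
Step 1 — soil moisture deficit:
  SMD = (25.3 - 21.4)/100 * 0.422 * 1000 = 16.458 mm
Step 2 — daily crop ET (ETc = ET0*Kc):
  ETc = 5.94 * 0.463 = 2.7502 mm/day
Step 3 — irrigation interval (SMD/ETc):
  interval = 16.458 / 2.7502 = 5.98 days
Therefore the irrigation interval = 5.98 days.


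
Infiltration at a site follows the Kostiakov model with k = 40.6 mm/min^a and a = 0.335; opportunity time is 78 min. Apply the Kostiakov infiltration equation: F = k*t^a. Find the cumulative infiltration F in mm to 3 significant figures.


F = 40.6 * 78^0.335 = 175 mm
Therefore the cumulative infiltration F = 175 mm.


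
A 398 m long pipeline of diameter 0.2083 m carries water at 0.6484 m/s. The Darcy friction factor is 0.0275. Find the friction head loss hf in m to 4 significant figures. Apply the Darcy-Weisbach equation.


Approach: apply the Darcy-Weisbach equation, hf = f*(L/D)*(v^2/(2g)).
hf = 0.0275 * (398/0.2083) * (0.6484^2 / (2*9.81))
hf = 1.126 m
Therefore the friction head loss hf = 1.126 m.


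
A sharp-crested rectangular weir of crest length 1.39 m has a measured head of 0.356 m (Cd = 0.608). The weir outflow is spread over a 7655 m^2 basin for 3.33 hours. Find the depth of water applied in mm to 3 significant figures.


Approach: apply the rectangular weir equation with a volume-to-depth conversion, Q = (2/3)*Cd*L*sqrt(2g)*H^1.5; d = Q*t/A * 1000.
Step 1 — weir discharge:
  Q = (2/3)*0.608*1.39*sqrt(2*9.81)*0.356^1.5 = 0.53009 m^3/s
Step 2 — volume: V = 0.53009 * 3.33*3600 = 6354.7 m^3
Step 3 — depth: d = V/A * 1000 = 6354.7/7655 * 1000 = 830 mm
Therefore the depth of water applied = 830 mm.


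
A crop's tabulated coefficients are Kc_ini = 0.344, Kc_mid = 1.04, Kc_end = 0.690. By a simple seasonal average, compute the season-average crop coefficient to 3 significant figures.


Approach: apply a simple seasonal average, Kc_avg = (Kc_ini + Kc_mid + Kc_end)/3.
Kc_avg = (0.344 + 1.04 + 0.690)/3 = 0.691
Therefore the season-average crop coefficient = 0.691.


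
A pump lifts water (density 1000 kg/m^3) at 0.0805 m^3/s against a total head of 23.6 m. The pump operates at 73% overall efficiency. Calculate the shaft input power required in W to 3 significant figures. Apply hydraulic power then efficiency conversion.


Approach: apply hydraulic power then efficiency conversion, P = rho*g*Q*H; P_in = P/eta.
Step 1 — hydraulic power (P = rho*g*Q*H):
  P = 1000 * 9.81 * 0.0805 * 23.6 = 18637 W
Step 2 — input power: P_in = P/eta = 18637 / 0.73 = 25500 W
Therefore the shaft input power required = 25500 W.


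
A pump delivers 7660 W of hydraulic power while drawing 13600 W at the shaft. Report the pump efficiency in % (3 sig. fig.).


Approach: apply the efficiency ratio, eta = (P_out/P_in)*100.
eta = (7660 / 13600) * 100 = 56.3 %
Therefore the pump efficiency = 56.3 %.


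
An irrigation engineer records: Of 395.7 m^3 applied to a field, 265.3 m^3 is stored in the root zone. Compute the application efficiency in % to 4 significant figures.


Approach: apply the application efficiency ratio, Ea = (stored/applied)*100.
Ea = (265.3/395.7)*100 = 67.05 %
Therefore the application efficiency = 67.05 %.


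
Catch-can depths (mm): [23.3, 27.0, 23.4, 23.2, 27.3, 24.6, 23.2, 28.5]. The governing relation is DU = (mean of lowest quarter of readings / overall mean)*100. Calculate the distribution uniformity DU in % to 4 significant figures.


sorted lowest 2 of 8: [23.2, 23.2] -> mean = 23.2000 mm
overall mean = 25.0625 mm
DU = (23.2000/25.0625)*100 = 92.57 %
Therefore the distribution uniformity DU = 92.57 %.


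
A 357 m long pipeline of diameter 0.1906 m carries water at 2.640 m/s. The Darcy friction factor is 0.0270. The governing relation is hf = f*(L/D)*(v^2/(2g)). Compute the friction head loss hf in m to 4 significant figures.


hf = 0.0270 * (357/0.1906) * (2.640^2 / (2*9.81))
hf = 17.96 m
Therefore the friction head loss hf = 17.96 m.


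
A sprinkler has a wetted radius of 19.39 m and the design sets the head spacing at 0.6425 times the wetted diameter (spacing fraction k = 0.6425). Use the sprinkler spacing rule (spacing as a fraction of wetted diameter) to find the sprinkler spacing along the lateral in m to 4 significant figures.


Approach: apply the sprinkler spacing rule (spacing as a fraction of wetted diameter), S = k*(2*R).
S = 0.6425 * (2 * 19.39) = 24.92 m
Therefore the sprinkler spacing along the lateral = 24.92 m.


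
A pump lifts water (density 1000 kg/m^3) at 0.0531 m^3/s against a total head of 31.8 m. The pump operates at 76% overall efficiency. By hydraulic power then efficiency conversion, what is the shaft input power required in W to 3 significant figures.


Approach: apply hydraulic power then efficiency conversion, P = rho*g*Q*H; P_in = P/eta.
Step 1 — hydraulic power (P = rho*g*Q*H):
  P = 1000 * 9.81 * 0.0531 * 31.8 = 16565 W
Step 2 — input power: P_in = P/eta = 16565 / 0.76 = 21800 W
Therefore the shaft input power required = 21800 W.


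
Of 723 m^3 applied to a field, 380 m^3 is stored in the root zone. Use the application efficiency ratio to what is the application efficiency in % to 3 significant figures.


Approach: apply the application efficiency ratio, Ea = (stored/applied)*100.
Ea = (380/723)*100 = 52.6 %
Therefore the application efficiency = 52.6 %.


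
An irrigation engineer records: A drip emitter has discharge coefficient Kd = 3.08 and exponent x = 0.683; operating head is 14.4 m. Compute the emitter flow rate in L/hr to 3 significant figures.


Approach: apply the emitter characteristic equation, q = Kd * h^x.
q = 3.08 * 14.4^0.683 = 19.0 L/hr
Therefore the emitter flow rate = 19.0 L/hr.


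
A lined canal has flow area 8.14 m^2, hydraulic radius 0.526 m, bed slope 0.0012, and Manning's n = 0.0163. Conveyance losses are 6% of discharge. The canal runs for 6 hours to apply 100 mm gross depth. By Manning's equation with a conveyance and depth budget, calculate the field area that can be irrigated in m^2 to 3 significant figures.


Approach: apply Manning's equation with a conveyance and depth budget, Q = (1/n)*A*R^(2/3)*S^(1/2); Q_field = Q*(1-loss); Area = Q_field*t/(d/1000).
Step 1 — canal discharge (Manning's equation):
  Q = (1/0.0163) * 8.14 * 0.526^(2/3) * 0.0012^(1/2) = 11.272 m^3/s
Step 2 — delivered flow: Q_field = 11.272*(1 - 6/100) = 10.596 m^3/s
Step 3 — volume delivered: V = 10.596 * 6*3600 = 228880 m^3
Step 4 — area served: A = V / (depth/1000) = 228880 / 0.1 = 2290000 m^2
Therefore the field area that can be irrigated = 2290000 m^2.


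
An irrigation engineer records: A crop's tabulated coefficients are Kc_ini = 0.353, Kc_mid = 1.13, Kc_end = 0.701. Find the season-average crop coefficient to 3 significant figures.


Approach: apply a simple seasonal average, Kc_avg = (Kc_ini + Kc_mid + Kc_end)/3.
Kc_avg = (0.353 + 1.13 + 0.701)/3 = 0.728
Therefore the season-average crop coefficient = 0.728.


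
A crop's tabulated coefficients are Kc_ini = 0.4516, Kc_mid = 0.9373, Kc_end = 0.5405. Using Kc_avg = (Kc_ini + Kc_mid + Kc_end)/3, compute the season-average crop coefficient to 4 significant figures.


Kc_avg = (0.4516 + 0.9373 + 0.5405)/3 = 0.6431
Therefore the season-average crop coefficient = 0.6431.


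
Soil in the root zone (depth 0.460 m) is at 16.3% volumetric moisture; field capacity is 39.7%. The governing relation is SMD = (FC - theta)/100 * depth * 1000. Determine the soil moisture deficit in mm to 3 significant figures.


SMD = (39.7 - 16.3)/100 * 0.460 * 1000 = 108 mm
Therefore the soil moisture deficit = 108 mm.


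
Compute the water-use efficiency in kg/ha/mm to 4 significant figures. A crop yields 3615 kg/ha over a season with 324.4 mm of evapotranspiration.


Approach: apply the water-use efficiency ratio, WUE = yield/ET.
WUE = 3615 / 324.4 = 11.14 kg/ha/mm
Therefore the water-use efficiency = 11.14 kg/ha/mm.


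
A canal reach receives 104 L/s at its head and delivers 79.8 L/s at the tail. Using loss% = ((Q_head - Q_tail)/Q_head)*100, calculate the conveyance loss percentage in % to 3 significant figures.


loss = ((104 - 79.8)/104)*100 = 23.3 %
Therefore the conveyance loss percentage = 23.3 %.


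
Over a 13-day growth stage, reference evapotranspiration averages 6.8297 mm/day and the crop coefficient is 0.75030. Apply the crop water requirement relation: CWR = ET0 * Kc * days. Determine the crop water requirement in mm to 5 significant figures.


CWR = 6.8297 * 0.75030 * 13 = 66.616 mm
Therefore the crop water requirement = 66.616 mm.


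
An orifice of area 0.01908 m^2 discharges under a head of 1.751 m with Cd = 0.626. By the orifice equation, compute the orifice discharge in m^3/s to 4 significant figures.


Approach: apply the orifice equation, Q = Cd*A*sqrt(2*g*h).
Q = 0.626 * 0.01908 * sqrt(2*9.81*1.751) = 0.07001 m^3/s
Therefore the orifice discharge = 0.07001 m^3/s.


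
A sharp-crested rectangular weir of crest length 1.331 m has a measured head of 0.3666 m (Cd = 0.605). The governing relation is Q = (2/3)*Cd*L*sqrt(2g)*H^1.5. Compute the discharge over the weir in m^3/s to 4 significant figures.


Q = (2/3)*0.605*1.331*sqrt(2*9.81)*0.3666^1.5 = 0.5278 m^3/s
Therefore the discharge over the weir = 0.5278 m^3/s.


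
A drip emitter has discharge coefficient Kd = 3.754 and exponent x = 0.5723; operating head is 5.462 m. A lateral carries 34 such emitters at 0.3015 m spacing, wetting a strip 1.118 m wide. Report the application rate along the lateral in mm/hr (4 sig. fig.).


Approach: apply the emitter equation with a lateral mass balance, q = Kd*h^x; Q = n*q; rate = Q/(n*spacing*width).
Step 1 — single emitter flow (q = Kd*h^x):
  q = 3.754 * 5.462^0.5723 = 9.91929 L/hr
Step 2 — total lateral flow: Q = 34 * 9.91929 = 337.256 L/hr
Step 3 — wetted area: A = 34 * 0.3015 * 1.118 = 11.4606 m^2
Step 4 — application rate: Q/A = 337.256/11.4606 = 29.43 mm/hr
Therefore the application rate along the lateral = 29.43 mm/hr.


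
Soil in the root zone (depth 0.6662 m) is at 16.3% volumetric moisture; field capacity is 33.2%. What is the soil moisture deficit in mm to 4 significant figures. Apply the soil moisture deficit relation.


Approach: apply the soil moisture deficit relation, SMD = (FC - theta)/100 * depth * 1000.
SMD = (33.2 - 16.3)/100 * 0.6662 * 1000 = 112.6 mm
Therefore the soil moisture deficit = 112.6 mm.


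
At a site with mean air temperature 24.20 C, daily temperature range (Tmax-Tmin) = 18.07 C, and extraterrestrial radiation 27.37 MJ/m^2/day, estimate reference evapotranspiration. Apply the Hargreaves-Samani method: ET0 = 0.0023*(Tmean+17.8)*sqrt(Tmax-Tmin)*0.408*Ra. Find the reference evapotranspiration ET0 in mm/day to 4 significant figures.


ET0 = 0.0023*(24.20+17.8)*sqrt(18.07)*0.408*27.37 = 4.586 mm/day
Therefore the reference evapotranspiration ET0 = 4.586 mm/day.


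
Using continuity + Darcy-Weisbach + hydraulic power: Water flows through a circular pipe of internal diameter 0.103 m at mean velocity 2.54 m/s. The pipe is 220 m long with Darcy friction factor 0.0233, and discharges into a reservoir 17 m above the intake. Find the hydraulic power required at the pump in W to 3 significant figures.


Approach: apply continuity + Darcy-Weisbach + hydraulic power, Q = A*v; hf = f*(L/D)*(v^2/(2g)); H = static + hf; P = rho*g*Q*H.
Step 1 — flow rate (continuity, Q = A*v):
  A = pi*(0.103/2)^2 = 0.0083323 m^2
  Q = 0.0083323 * 2.54 = 0.021164 m^3/s
Step 2 — friction head loss (Darcy-Weisbach):
  hf = 0.0233 * (220/0.103) * (2.54^2 / (2*9.81))
  hf = 16.365 m
Step 3 — total head: H = 17 + 16.365 = 33.365 m
Step 4 — hydraulic power (P = rho*g*Q*H):
  P = 1000 * 9.81 * 0.021164 * 33.365 = 6930 W
Therefore the hydraulic power required at the pump = 6930 W.
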